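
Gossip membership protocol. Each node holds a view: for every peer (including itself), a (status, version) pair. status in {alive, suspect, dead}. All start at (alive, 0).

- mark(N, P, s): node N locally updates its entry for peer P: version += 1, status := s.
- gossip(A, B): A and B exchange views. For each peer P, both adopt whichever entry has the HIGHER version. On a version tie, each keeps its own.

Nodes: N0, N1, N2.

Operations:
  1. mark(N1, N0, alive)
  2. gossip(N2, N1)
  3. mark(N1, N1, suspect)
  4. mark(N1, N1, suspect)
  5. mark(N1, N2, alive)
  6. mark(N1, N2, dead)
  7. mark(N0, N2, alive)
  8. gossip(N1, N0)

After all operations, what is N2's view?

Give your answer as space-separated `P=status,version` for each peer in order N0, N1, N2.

Answer: N0=alive,1 N1=alive,0 N2=alive,0

Derivation:
Op 1: N1 marks N0=alive -> (alive,v1)
Op 2: gossip N2<->N1 -> N2.N0=(alive,v1) N2.N1=(alive,v0) N2.N2=(alive,v0) | N1.N0=(alive,v1) N1.N1=(alive,v0) N1.N2=(alive,v0)
Op 3: N1 marks N1=suspect -> (suspect,v1)
Op 4: N1 marks N1=suspect -> (suspect,v2)
Op 5: N1 marks N2=alive -> (alive,v1)
Op 6: N1 marks N2=dead -> (dead,v2)
Op 7: N0 marks N2=alive -> (alive,v1)
Op 8: gossip N1<->N0 -> N1.N0=(alive,v1) N1.N1=(suspect,v2) N1.N2=(dead,v2) | N0.N0=(alive,v1) N0.N1=(suspect,v2) N0.N2=(dead,v2)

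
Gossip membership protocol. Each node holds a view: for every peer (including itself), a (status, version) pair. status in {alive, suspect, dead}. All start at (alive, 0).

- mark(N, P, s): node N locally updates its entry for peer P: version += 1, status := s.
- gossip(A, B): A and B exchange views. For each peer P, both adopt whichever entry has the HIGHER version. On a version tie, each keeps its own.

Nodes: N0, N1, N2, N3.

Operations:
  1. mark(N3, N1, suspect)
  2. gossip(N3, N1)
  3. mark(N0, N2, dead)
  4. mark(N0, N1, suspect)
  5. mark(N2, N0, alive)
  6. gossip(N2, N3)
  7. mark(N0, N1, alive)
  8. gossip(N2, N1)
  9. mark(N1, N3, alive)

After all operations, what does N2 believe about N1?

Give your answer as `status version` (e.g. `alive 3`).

Op 1: N3 marks N1=suspect -> (suspect,v1)
Op 2: gossip N3<->N1 -> N3.N0=(alive,v0) N3.N1=(suspect,v1) N3.N2=(alive,v0) N3.N3=(alive,v0) | N1.N0=(alive,v0) N1.N1=(suspect,v1) N1.N2=(alive,v0) N1.N3=(alive,v0)
Op 3: N0 marks N2=dead -> (dead,v1)
Op 4: N0 marks N1=suspect -> (suspect,v1)
Op 5: N2 marks N0=alive -> (alive,v1)
Op 6: gossip N2<->N3 -> N2.N0=(alive,v1) N2.N1=(suspect,v1) N2.N2=(alive,v0) N2.N3=(alive,v0) | N3.N0=(alive,v1) N3.N1=(suspect,v1) N3.N2=(alive,v0) N3.N3=(alive,v0)
Op 7: N0 marks N1=alive -> (alive,v2)
Op 8: gossip N2<->N1 -> N2.N0=(alive,v1) N2.N1=(suspect,v1) N2.N2=(alive,v0) N2.N3=(alive,v0) | N1.N0=(alive,v1) N1.N1=(suspect,v1) N1.N2=(alive,v0) N1.N3=(alive,v0)
Op 9: N1 marks N3=alive -> (alive,v1)

Answer: suspect 1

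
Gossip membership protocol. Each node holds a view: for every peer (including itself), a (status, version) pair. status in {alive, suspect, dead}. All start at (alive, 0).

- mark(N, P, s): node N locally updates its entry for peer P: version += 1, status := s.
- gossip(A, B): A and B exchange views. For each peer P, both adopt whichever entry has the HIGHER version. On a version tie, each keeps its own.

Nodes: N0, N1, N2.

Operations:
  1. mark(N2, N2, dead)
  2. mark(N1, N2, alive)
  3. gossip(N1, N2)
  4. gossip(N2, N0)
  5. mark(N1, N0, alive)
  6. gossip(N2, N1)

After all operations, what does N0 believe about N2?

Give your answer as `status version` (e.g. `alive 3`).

Op 1: N2 marks N2=dead -> (dead,v1)
Op 2: N1 marks N2=alive -> (alive,v1)
Op 3: gossip N1<->N2 -> N1.N0=(alive,v0) N1.N1=(alive,v0) N1.N2=(alive,v1) | N2.N0=(alive,v0) N2.N1=(alive,v0) N2.N2=(dead,v1)
Op 4: gossip N2<->N0 -> N2.N0=(alive,v0) N2.N1=(alive,v0) N2.N2=(dead,v1) | N0.N0=(alive,v0) N0.N1=(alive,v0) N0.N2=(dead,v1)
Op 5: N1 marks N0=alive -> (alive,v1)
Op 6: gossip N2<->N1 -> N2.N0=(alive,v1) N2.N1=(alive,v0) N2.N2=(dead,v1) | N1.N0=(alive,v1) N1.N1=(alive,v0) N1.N2=(alive,v1)

Answer: dead 1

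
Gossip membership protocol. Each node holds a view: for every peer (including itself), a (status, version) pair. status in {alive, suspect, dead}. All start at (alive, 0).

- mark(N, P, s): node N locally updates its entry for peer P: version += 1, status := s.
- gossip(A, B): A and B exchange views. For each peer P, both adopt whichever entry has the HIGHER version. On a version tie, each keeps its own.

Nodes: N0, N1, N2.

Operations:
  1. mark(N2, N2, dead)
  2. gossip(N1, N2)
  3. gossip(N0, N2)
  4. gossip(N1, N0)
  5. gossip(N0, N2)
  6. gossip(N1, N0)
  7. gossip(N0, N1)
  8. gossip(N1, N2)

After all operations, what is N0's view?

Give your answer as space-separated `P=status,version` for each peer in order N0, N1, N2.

Answer: N0=alive,0 N1=alive,0 N2=dead,1

Derivation:
Op 1: N2 marks N2=dead -> (dead,v1)
Op 2: gossip N1<->N2 -> N1.N0=(alive,v0) N1.N1=(alive,v0) N1.N2=(dead,v1) | N2.N0=(alive,v0) N2.N1=(alive,v0) N2.N2=(dead,v1)
Op 3: gossip N0<->N2 -> N0.N0=(alive,v0) N0.N1=(alive,v0) N0.N2=(dead,v1) | N2.N0=(alive,v0) N2.N1=(alive,v0) N2.N2=(dead,v1)
Op 4: gossip N1<->N0 -> N1.N0=(alive,v0) N1.N1=(alive,v0) N1.N2=(dead,v1) | N0.N0=(alive,v0) N0.N1=(alive,v0) N0.N2=(dead,v1)
Op 5: gossip N0<->N2 -> N0.N0=(alive,v0) N0.N1=(alive,v0) N0.N2=(dead,v1) | N2.N0=(alive,v0) N2.N1=(alive,v0) N2.N2=(dead,v1)
Op 6: gossip N1<->N0 -> N1.N0=(alive,v0) N1.N1=(alive,v0) N1.N2=(dead,v1) | N0.N0=(alive,v0) N0.N1=(alive,v0) N0.N2=(dead,v1)
Op 7: gossip N0<->N1 -> N0.N0=(alive,v0) N0.N1=(alive,v0) N0.N2=(dead,v1) | N1.N0=(alive,v0) N1.N1=(alive,v0) N1.N2=(dead,v1)
Op 8: gossip N1<->N2 -> N1.N0=(alive,v0) N1.N1=(alive,v0) N1.N2=(dead,v1) | N2.N0=(alive,v0) N2.N1=(alive,v0) N2.N2=(dead,v1)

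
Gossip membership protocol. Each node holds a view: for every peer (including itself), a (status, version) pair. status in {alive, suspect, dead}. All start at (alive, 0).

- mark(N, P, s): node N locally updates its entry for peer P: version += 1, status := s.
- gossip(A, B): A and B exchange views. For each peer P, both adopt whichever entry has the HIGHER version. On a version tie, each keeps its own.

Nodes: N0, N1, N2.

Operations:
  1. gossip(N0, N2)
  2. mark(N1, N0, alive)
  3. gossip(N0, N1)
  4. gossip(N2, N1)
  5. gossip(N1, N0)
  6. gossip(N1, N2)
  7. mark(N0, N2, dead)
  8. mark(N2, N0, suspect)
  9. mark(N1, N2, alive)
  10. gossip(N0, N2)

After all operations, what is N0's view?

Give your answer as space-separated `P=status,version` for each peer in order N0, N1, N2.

Answer: N0=suspect,2 N1=alive,0 N2=dead,1

Derivation:
Op 1: gossip N0<->N2 -> N0.N0=(alive,v0) N0.N1=(alive,v0) N0.N2=(alive,v0) | N2.N0=(alive,v0) N2.N1=(alive,v0) N2.N2=(alive,v0)
Op 2: N1 marks N0=alive -> (alive,v1)
Op 3: gossip N0<->N1 -> N0.N0=(alive,v1) N0.N1=(alive,v0) N0.N2=(alive,v0) | N1.N0=(alive,v1) N1.N1=(alive,v0) N1.N2=(alive,v0)
Op 4: gossip N2<->N1 -> N2.N0=(alive,v1) N2.N1=(alive,v0) N2.N2=(alive,v0) | N1.N0=(alive,v1) N1.N1=(alive,v0) N1.N2=(alive,v0)
Op 5: gossip N1<->N0 -> N1.N0=(alive,v1) N1.N1=(alive,v0) N1.N2=(alive,v0) | N0.N0=(alive,v1) N0.N1=(alive,v0) N0.N2=(alive,v0)
Op 6: gossip N1<->N2 -> N1.N0=(alive,v1) N1.N1=(alive,v0) N1.N2=(alive,v0) | N2.N0=(alive,v1) N2.N1=(alive,v0) N2.N2=(alive,v0)
Op 7: N0 marks N2=dead -> (dead,v1)
Op 8: N2 marks N0=suspect -> (suspect,v2)
Op 9: N1 marks N2=alive -> (alive,v1)
Op 10: gossip N0<->N2 -> N0.N0=(suspect,v2) N0.N1=(alive,v0) N0.N2=(dead,v1) | N2.N0=(suspect,v2) N2.N1=(alive,v0) N2.N2=(dead,v1)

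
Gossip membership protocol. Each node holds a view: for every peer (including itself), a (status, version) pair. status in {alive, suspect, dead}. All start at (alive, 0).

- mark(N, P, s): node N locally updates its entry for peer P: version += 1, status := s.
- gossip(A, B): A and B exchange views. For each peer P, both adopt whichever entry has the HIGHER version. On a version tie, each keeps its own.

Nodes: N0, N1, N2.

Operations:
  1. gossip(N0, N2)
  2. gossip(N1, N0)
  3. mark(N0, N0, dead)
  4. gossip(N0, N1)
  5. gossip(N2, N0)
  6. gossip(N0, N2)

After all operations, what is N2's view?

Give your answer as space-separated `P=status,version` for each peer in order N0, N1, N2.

Answer: N0=dead,1 N1=alive,0 N2=alive,0

Derivation:
Op 1: gossip N0<->N2 -> N0.N0=(alive,v0) N0.N1=(alive,v0) N0.N2=(alive,v0) | N2.N0=(alive,v0) N2.N1=(alive,v0) N2.N2=(alive,v0)
Op 2: gossip N1<->N0 -> N1.N0=(alive,v0) N1.N1=(alive,v0) N1.N2=(alive,v0) | N0.N0=(alive,v0) N0.N1=(alive,v0) N0.N2=(alive,v0)
Op 3: N0 marks N0=dead -> (dead,v1)
Op 4: gossip N0<->N1 -> N0.N0=(dead,v1) N0.N1=(alive,v0) N0.N2=(alive,v0) | N1.N0=(dead,v1) N1.N1=(alive,v0) N1.N2=(alive,v0)
Op 5: gossip N2<->N0 -> N2.N0=(dead,v1) N2.N1=(alive,v0) N2.N2=(alive,v0) | N0.N0=(dead,v1) N0.N1=(alive,v0) N0.N2=(alive,v0)
Op 6: gossip N0<->N2 -> N0.N0=(dead,v1) N0.N1=(alive,v0) N0.N2=(alive,v0) | N2.N0=(dead,v1) N2.N1=(alive,v0) N2.N2=(alive,v0)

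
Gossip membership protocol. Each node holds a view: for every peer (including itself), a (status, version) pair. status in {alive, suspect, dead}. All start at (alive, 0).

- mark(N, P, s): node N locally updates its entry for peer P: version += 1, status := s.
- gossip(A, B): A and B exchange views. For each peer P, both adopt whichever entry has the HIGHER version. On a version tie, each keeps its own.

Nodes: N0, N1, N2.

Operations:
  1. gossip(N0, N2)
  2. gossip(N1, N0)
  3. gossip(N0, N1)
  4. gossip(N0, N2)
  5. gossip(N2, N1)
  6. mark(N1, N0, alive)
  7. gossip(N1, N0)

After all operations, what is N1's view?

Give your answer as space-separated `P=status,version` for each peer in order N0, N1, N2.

Op 1: gossip N0<->N2 -> N0.N0=(alive,v0) N0.N1=(alive,v0) N0.N2=(alive,v0) | N2.N0=(alive,v0) N2.N1=(alive,v0) N2.N2=(alive,v0)
Op 2: gossip N1<->N0 -> N1.N0=(alive,v0) N1.N1=(alive,v0) N1.N2=(alive,v0) | N0.N0=(alive,v0) N0.N1=(alive,v0) N0.N2=(alive,v0)
Op 3: gossip N0<->N1 -> N0.N0=(alive,v0) N0.N1=(alive,v0) N0.N2=(alive,v0) | N1.N0=(alive,v0) N1.N1=(alive,v0) N1.N2=(alive,v0)
Op 4: gossip N0<->N2 -> N0.N0=(alive,v0) N0.N1=(alive,v0) N0.N2=(alive,v0) | N2.N0=(alive,v0) N2.N1=(alive,v0) N2.N2=(alive,v0)
Op 5: gossip N2<->N1 -> N2.N0=(alive,v0) N2.N1=(alive,v0) N2.N2=(alive,v0) | N1.N0=(alive,v0) N1.N1=(alive,v0) N1.N2=(alive,v0)
Op 6: N1 marks N0=alive -> (alive,v1)
Op 7: gossip N1<->N0 -> N1.N0=(alive,v1) N1.N1=(alive,v0) N1.N2=(alive,v0) | N0.N0=(alive,v1) N0.N1=(alive,v0) N0.N2=(alive,v0)

Answer: N0=alive,1 N1=alive,0 N2=alive,0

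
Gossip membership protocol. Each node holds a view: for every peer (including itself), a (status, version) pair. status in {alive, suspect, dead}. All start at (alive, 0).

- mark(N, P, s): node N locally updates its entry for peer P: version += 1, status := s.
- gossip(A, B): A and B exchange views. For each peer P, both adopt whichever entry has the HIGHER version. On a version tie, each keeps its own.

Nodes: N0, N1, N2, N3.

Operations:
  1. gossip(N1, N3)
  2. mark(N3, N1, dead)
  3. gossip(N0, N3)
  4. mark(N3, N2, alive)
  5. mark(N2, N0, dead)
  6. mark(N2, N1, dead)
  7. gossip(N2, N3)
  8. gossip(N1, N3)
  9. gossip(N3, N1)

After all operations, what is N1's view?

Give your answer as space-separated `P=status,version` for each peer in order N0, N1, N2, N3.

Op 1: gossip N1<->N3 -> N1.N0=(alive,v0) N1.N1=(alive,v0) N1.N2=(alive,v0) N1.N3=(alive,v0) | N3.N0=(alive,v0) N3.N1=(alive,v0) N3.N2=(alive,v0) N3.N3=(alive,v0)
Op 2: N3 marks N1=dead -> (dead,v1)
Op 3: gossip N0<->N3 -> N0.N0=(alive,v0) N0.N1=(dead,v1) N0.N2=(alive,v0) N0.N3=(alive,v0) | N3.N0=(alive,v0) N3.N1=(dead,v1) N3.N2=(alive,v0) N3.N3=(alive,v0)
Op 4: N3 marks N2=alive -> (alive,v1)
Op 5: N2 marks N0=dead -> (dead,v1)
Op 6: N2 marks N1=dead -> (dead,v1)
Op 7: gossip N2<->N3 -> N2.N0=(dead,v1) N2.N1=(dead,v1) N2.N2=(alive,v1) N2.N3=(alive,v0) | N3.N0=(dead,v1) N3.N1=(dead,v1) N3.N2=(alive,v1) N3.N3=(alive,v0)
Op 8: gossip N1<->N3 -> N1.N0=(dead,v1) N1.N1=(dead,v1) N1.N2=(alive,v1) N1.N3=(alive,v0) | N3.N0=(dead,v1) N3.N1=(dead,v1) N3.N2=(alive,v1) N3.N3=(alive,v0)
Op 9: gossip N3<->N1 -> N3.N0=(dead,v1) N3.N1=(dead,v1) N3.N2=(alive,v1) N3.N3=(alive,v0) | N1.N0=(dead,v1) N1.N1=(dead,v1) N1.N2=(alive,v1) N1.N3=(alive,v0)

Answer: N0=dead,1 N1=dead,1 N2=alive,1 N3=alive,0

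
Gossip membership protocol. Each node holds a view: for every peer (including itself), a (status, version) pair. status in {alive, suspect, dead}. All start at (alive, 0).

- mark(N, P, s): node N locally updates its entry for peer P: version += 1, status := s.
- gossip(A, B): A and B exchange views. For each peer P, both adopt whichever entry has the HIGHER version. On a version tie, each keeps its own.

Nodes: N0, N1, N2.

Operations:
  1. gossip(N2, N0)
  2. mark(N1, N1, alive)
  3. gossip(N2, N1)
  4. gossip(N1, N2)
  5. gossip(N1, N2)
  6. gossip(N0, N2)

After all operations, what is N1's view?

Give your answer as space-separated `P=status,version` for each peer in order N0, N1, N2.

Answer: N0=alive,0 N1=alive,1 N2=alive,0

Derivation:
Op 1: gossip N2<->N0 -> N2.N0=(alive,v0) N2.N1=(alive,v0) N2.N2=(alive,v0) | N0.N0=(alive,v0) N0.N1=(alive,v0) N0.N2=(alive,v0)
Op 2: N1 marks N1=alive -> (alive,v1)
Op 3: gossip N2<->N1 -> N2.N0=(alive,v0) N2.N1=(alive,v1) N2.N2=(alive,v0) | N1.N0=(alive,v0) N1.N1=(alive,v1) N1.N2=(alive,v0)
Op 4: gossip N1<->N2 -> N1.N0=(alive,v0) N1.N1=(alive,v1) N1.N2=(alive,v0) | N2.N0=(alive,v0) N2.N1=(alive,v1) N2.N2=(alive,v0)
Op 5: gossip N1<->N2 -> N1.N0=(alive,v0) N1.N1=(alive,v1) N1.N2=(alive,v0) | N2.N0=(alive,v0) N2.N1=(alive,v1) N2.N2=(alive,v0)
Op 6: gossip N0<->N2 -> N0.N0=(alive,v0) N0.N1=(alive,v1) N0.N2=(alive,v0) | N2.N0=(alive,v0) N2.N1=(alive,v1) N2.N2=(alive,v0)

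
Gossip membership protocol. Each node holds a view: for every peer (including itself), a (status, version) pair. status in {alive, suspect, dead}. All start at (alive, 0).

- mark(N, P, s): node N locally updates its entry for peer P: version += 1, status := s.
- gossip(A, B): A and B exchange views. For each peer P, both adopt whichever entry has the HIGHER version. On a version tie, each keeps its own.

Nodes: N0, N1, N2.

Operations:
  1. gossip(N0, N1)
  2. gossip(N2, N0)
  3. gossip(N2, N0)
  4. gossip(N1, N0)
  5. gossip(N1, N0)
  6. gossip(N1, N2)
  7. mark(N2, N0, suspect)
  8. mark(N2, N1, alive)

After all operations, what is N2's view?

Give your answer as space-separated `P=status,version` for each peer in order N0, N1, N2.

Op 1: gossip N0<->N1 -> N0.N0=(alive,v0) N0.N1=(alive,v0) N0.N2=(alive,v0) | N1.N0=(alive,v0) N1.N1=(alive,v0) N1.N2=(alive,v0)
Op 2: gossip N2<->N0 -> N2.N0=(alive,v0) N2.N1=(alive,v0) N2.N2=(alive,v0) | N0.N0=(alive,v0) N0.N1=(alive,v0) N0.N2=(alive,v0)
Op 3: gossip N2<->N0 -> N2.N0=(alive,v0) N2.N1=(alive,v0) N2.N2=(alive,v0) | N0.N0=(alive,v0) N0.N1=(alive,v0) N0.N2=(alive,v0)
Op 4: gossip N1<->N0 -> N1.N0=(alive,v0) N1.N1=(alive,v0) N1.N2=(alive,v0) | N0.N0=(alive,v0) N0.N1=(alive,v0) N0.N2=(alive,v0)
Op 5: gossip N1<->N0 -> N1.N0=(alive,v0) N1.N1=(alive,v0) N1.N2=(alive,v0) | N0.N0=(alive,v0) N0.N1=(alive,v0) N0.N2=(alive,v0)
Op 6: gossip N1<->N2 -> N1.N0=(alive,v0) N1.N1=(alive,v0) N1.N2=(alive,v0) | N2.N0=(alive,v0) N2.N1=(alive,v0) N2.N2=(alive,v0)
Op 7: N2 marks N0=suspect -> (suspect,v1)
Op 8: N2 marks N1=alive -> (alive,v1)

Answer: N0=suspect,1 N1=alive,1 N2=alive,0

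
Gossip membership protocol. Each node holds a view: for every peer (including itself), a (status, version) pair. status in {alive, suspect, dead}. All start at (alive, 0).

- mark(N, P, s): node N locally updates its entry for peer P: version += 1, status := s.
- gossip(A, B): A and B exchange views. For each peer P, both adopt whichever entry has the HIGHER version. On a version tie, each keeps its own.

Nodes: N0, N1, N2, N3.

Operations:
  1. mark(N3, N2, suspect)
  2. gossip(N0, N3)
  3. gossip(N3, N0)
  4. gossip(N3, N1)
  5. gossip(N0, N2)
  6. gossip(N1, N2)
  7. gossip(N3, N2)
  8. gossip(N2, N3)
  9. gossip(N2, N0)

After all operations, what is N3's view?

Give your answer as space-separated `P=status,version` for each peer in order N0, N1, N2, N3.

Op 1: N3 marks N2=suspect -> (suspect,v1)
Op 2: gossip N0<->N3 -> N0.N0=(alive,v0) N0.N1=(alive,v0) N0.N2=(suspect,v1) N0.N3=(alive,v0) | N3.N0=(alive,v0) N3.N1=(alive,v0) N3.N2=(suspect,v1) N3.N3=(alive,v0)
Op 3: gossip N3<->N0 -> N3.N0=(alive,v0) N3.N1=(alive,v0) N3.N2=(suspect,v1) N3.N3=(alive,v0) | N0.N0=(alive,v0) N0.N1=(alive,v0) N0.N2=(suspect,v1) N0.N3=(alive,v0)
Op 4: gossip N3<->N1 -> N3.N0=(alive,v0) N3.N1=(alive,v0) N3.N2=(suspect,v1) N3.N3=(alive,v0) | N1.N0=(alive,v0) N1.N1=(alive,v0) N1.N2=(suspect,v1) N1.N3=(alive,v0)
Op 5: gossip N0<->N2 -> N0.N0=(alive,v0) N0.N1=(alive,v0) N0.N2=(suspect,v1) N0.N3=(alive,v0) | N2.N0=(alive,v0) N2.N1=(alive,v0) N2.N2=(suspect,v1) N2.N3=(alive,v0)
Op 6: gossip N1<->N2 -> N1.N0=(alive,v0) N1.N1=(alive,v0) N1.N2=(suspect,v1) N1.N3=(alive,v0) | N2.N0=(alive,v0) N2.N1=(alive,v0) N2.N2=(suspect,v1) N2.N3=(alive,v0)
Op 7: gossip N3<->N2 -> N3.N0=(alive,v0) N3.N1=(alive,v0) N3.N2=(suspect,v1) N3.N3=(alive,v0) | N2.N0=(alive,v0) N2.N1=(alive,v0) N2.N2=(suspect,v1) N2.N3=(alive,v0)
Op 8: gossip N2<->N3 -> N2.N0=(alive,v0) N2.N1=(alive,v0) N2.N2=(suspect,v1) N2.N3=(alive,v0) | N3.N0=(alive,v0) N3.N1=(alive,v0) N3.N2=(suspect,v1) N3.N3=(alive,v0)
Op 9: gossip N2<->N0 -> N2.N0=(alive,v0) N2.N1=(alive,v0) N2.N2=(suspect,v1) N2.N3=(alive,v0) | N0.N0=(alive,v0) N0.N1=(alive,v0) N0.N2=(suspect,v1) N0.N3=(alive,v0)

Answer: N0=alive,0 N1=alive,0 N2=suspect,1 N3=alive,0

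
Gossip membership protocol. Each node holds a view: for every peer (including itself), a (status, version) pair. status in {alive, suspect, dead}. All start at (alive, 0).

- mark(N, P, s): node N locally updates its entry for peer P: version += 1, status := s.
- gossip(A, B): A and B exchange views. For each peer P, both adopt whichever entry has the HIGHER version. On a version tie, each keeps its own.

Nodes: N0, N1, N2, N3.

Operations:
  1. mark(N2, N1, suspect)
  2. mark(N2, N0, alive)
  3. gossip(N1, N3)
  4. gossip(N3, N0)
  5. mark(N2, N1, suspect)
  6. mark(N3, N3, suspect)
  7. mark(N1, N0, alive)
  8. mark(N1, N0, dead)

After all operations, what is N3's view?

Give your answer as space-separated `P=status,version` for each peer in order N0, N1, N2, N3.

Op 1: N2 marks N1=suspect -> (suspect,v1)
Op 2: N2 marks N0=alive -> (alive,v1)
Op 3: gossip N1<->N3 -> N1.N0=(alive,v0) N1.N1=(alive,v0) N1.N2=(alive,v0) N1.N3=(alive,v0) | N3.N0=(alive,v0) N3.N1=(alive,v0) N3.N2=(alive,v0) N3.N3=(alive,v0)
Op 4: gossip N3<->N0 -> N3.N0=(alive,v0) N3.N1=(alive,v0) N3.N2=(alive,v0) N3.N3=(alive,v0) | N0.N0=(alive,v0) N0.N1=(alive,v0) N0.N2=(alive,v0) N0.N3=(alive,v0)
Op 5: N2 marks N1=suspect -> (suspect,v2)
Op 6: N3 marks N3=suspect -> (suspect,v1)
Op 7: N1 marks N0=alive -> (alive,v1)
Op 8: N1 marks N0=dead -> (dead,v2)

Answer: N0=alive,0 N1=alive,0 N2=alive,0 N3=suspect,1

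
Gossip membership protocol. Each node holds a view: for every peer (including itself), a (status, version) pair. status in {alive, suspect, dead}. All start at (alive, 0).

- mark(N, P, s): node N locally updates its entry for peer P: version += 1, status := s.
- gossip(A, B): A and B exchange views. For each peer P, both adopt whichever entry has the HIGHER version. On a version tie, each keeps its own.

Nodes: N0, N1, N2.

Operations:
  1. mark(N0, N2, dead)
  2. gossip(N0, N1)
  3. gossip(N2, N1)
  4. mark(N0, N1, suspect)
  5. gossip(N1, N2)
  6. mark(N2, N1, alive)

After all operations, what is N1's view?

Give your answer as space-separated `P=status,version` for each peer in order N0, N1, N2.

Op 1: N0 marks N2=dead -> (dead,v1)
Op 2: gossip N0<->N1 -> N0.N0=(alive,v0) N0.N1=(alive,v0) N0.N2=(dead,v1) | N1.N0=(alive,v0) N1.N1=(alive,v0) N1.N2=(dead,v1)
Op 3: gossip N2<->N1 -> N2.N0=(alive,v0) N2.N1=(alive,v0) N2.N2=(dead,v1) | N1.N0=(alive,v0) N1.N1=(alive,v0) N1.N2=(dead,v1)
Op 4: N0 marks N1=suspect -> (suspect,v1)
Op 5: gossip N1<->N2 -> N1.N0=(alive,v0) N1.N1=(alive,v0) N1.N2=(dead,v1) | N2.N0=(alive,v0) N2.N1=(alive,v0) N2.N2=(dead,v1)
Op 6: N2 marks N1=alive -> (alive,v1)

Answer: N0=alive,0 N1=alive,0 N2=dead,1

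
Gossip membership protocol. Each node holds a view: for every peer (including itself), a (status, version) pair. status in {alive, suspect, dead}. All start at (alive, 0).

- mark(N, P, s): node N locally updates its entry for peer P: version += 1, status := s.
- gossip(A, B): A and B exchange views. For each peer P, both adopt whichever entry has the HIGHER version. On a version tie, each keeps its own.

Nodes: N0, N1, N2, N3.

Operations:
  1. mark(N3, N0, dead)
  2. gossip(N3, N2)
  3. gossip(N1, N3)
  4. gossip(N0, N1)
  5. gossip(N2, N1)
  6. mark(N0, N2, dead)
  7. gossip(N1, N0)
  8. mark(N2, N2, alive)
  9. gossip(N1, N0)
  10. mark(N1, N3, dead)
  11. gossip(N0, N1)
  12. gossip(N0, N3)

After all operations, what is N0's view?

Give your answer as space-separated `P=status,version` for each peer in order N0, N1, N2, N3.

Op 1: N3 marks N0=dead -> (dead,v1)
Op 2: gossip N3<->N2 -> N3.N0=(dead,v1) N3.N1=(alive,v0) N3.N2=(alive,v0) N3.N3=(alive,v0) | N2.N0=(dead,v1) N2.N1=(alive,v0) N2.N2=(alive,v0) N2.N3=(alive,v0)
Op 3: gossip N1<->N3 -> N1.N0=(dead,v1) N1.N1=(alive,v0) N1.N2=(alive,v0) N1.N3=(alive,v0) | N3.N0=(dead,v1) N3.N1=(alive,v0) N3.N2=(alive,v0) N3.N3=(alive,v0)
Op 4: gossip N0<->N1 -> N0.N0=(dead,v1) N0.N1=(alive,v0) N0.N2=(alive,v0) N0.N3=(alive,v0) | N1.N0=(dead,v1) N1.N1=(alive,v0) N1.N2=(alive,v0) N1.N3=(alive,v0)
Op 5: gossip N2<->N1 -> N2.N0=(dead,v1) N2.N1=(alive,v0) N2.N2=(alive,v0) N2.N3=(alive,v0) | N1.N0=(dead,v1) N1.N1=(alive,v0) N1.N2=(alive,v0) N1.N3=(alive,v0)
Op 6: N0 marks N2=dead -> (dead,v1)
Op 7: gossip N1<->N0 -> N1.N0=(dead,v1) N1.N1=(alive,v0) N1.N2=(dead,v1) N1.N3=(alive,v0) | N0.N0=(dead,v1) N0.N1=(alive,v0) N0.N2=(dead,v1) N0.N3=(alive,v0)
Op 8: N2 marks N2=alive -> (alive,v1)
Op 9: gossip N1<->N0 -> N1.N0=(dead,v1) N1.N1=(alive,v0) N1.N2=(dead,v1) N1.N3=(alive,v0) | N0.N0=(dead,v1) N0.N1=(alive,v0) N0.N2=(dead,v1) N0.N3=(alive,v0)
Op 10: N1 marks N3=dead -> (dead,v1)
Op 11: gossip N0<->N1 -> N0.N0=(dead,v1) N0.N1=(alive,v0) N0.N2=(dead,v1) N0.N3=(dead,v1) | N1.N0=(dead,v1) N1.N1=(alive,v0) N1.N2=(dead,v1) N1.N3=(dead,v1)
Op 12: gossip N0<->N3 -> N0.N0=(dead,v1) N0.N1=(alive,v0) N0.N2=(dead,v1) N0.N3=(dead,v1) | N3.N0=(dead,v1) N3.N1=(alive,v0) N3.N2=(dead,v1) N3.N3=(dead,v1)

Answer: N0=dead,1 N1=alive,0 N2=dead,1 N3=dead,1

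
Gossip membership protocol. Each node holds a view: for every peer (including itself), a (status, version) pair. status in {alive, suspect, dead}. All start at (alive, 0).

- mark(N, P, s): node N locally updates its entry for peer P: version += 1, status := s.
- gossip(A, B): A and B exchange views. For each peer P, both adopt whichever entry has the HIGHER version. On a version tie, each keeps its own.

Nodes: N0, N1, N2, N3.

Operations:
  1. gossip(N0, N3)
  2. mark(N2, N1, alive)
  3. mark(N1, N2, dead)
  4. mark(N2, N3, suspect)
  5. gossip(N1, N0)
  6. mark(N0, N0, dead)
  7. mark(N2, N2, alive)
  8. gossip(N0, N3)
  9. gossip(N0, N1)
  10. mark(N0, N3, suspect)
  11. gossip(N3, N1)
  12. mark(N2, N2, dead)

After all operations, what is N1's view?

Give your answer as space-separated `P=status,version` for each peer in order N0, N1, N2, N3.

Op 1: gossip N0<->N3 -> N0.N0=(alive,v0) N0.N1=(alive,v0) N0.N2=(alive,v0) N0.N3=(alive,v0) | N3.N0=(alive,v0) N3.N1=(alive,v0) N3.N2=(alive,v0) N3.N3=(alive,v0)
Op 2: N2 marks N1=alive -> (alive,v1)
Op 3: N1 marks N2=dead -> (dead,v1)
Op 4: N2 marks N3=suspect -> (suspect,v1)
Op 5: gossip N1<->N0 -> N1.N0=(alive,v0) N1.N1=(alive,v0) N1.N2=(dead,v1) N1.N3=(alive,v0) | N0.N0=(alive,v0) N0.N1=(alive,v0) N0.N2=(dead,v1) N0.N3=(alive,v0)
Op 6: N0 marks N0=dead -> (dead,v1)
Op 7: N2 marks N2=alive -> (alive,v1)
Op 8: gossip N0<->N3 -> N0.N0=(dead,v1) N0.N1=(alive,v0) N0.N2=(dead,v1) N0.N3=(alive,v0) | N3.N0=(dead,v1) N3.N1=(alive,v0) N3.N2=(dead,v1) N3.N3=(alive,v0)
Op 9: gossip N0<->N1 -> N0.N0=(dead,v1) N0.N1=(alive,v0) N0.N2=(dead,v1) N0.N3=(alive,v0) | N1.N0=(dead,v1) N1.N1=(alive,v0) N1.N2=(dead,v1) N1.N3=(alive,v0)
Op 10: N0 marks N3=suspect -> (suspect,v1)
Op 11: gossip N3<->N1 -> N3.N0=(dead,v1) N3.N1=(alive,v0) N3.N2=(dead,v1) N3.N3=(alive,v0) | N1.N0=(dead,v1) N1.N1=(alive,v0) N1.N2=(dead,v1) N1.N3=(alive,v0)
Op 12: N2 marks N2=dead -> (dead,v2)

Answer: N0=dead,1 N1=alive,0 N2=dead,1 N3=alive,0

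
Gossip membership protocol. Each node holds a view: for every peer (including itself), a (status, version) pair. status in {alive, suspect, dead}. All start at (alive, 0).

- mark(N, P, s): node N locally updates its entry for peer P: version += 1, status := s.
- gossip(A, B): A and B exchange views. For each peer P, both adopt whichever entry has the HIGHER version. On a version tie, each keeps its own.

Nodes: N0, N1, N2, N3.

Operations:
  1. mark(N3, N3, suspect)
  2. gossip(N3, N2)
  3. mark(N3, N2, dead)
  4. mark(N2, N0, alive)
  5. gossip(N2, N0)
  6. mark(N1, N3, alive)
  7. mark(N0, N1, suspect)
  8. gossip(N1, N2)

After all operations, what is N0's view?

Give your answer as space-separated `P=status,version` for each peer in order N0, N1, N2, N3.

Answer: N0=alive,1 N1=suspect,1 N2=alive,0 N3=suspect,1

Derivation:
Op 1: N3 marks N3=suspect -> (suspect,v1)
Op 2: gossip N3<->N2 -> N3.N0=(alive,v0) N3.N1=(alive,v0) N3.N2=(alive,v0) N3.N3=(suspect,v1) | N2.N0=(alive,v0) N2.N1=(alive,v0) N2.N2=(alive,v0) N2.N3=(suspect,v1)
Op 3: N3 marks N2=dead -> (dead,v1)
Op 4: N2 marks N0=alive -> (alive,v1)
Op 5: gossip N2<->N0 -> N2.N0=(alive,v1) N2.N1=(alive,v0) N2.N2=(alive,v0) N2.N3=(suspect,v1) | N0.N0=(alive,v1) N0.N1=(alive,v0) N0.N2=(alive,v0) N0.N3=(suspect,v1)
Op 6: N1 marks N3=alive -> (alive,v1)
Op 7: N0 marks N1=suspect -> (suspect,v1)
Op 8: gossip N1<->N2 -> N1.N0=(alive,v1) N1.N1=(alive,v0) N1.N2=(alive,v0) N1.N3=(alive,v1) | N2.N0=(alive,v1) N2.N1=(alive,v0) N2.N2=(alive,v0) N2.N3=(suspect,v1)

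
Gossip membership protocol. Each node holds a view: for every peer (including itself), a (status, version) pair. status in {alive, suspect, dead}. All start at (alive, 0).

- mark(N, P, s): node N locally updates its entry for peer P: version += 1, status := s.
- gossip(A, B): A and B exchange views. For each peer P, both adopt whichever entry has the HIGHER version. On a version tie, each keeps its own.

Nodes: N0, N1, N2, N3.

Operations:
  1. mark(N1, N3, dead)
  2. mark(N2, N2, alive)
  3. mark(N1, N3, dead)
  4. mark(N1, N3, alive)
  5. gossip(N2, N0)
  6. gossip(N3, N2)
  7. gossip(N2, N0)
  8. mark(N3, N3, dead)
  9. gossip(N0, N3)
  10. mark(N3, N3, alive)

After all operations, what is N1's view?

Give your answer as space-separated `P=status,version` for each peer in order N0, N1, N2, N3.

Answer: N0=alive,0 N1=alive,0 N2=alive,0 N3=alive,3

Derivation:
Op 1: N1 marks N3=dead -> (dead,v1)
Op 2: N2 marks N2=alive -> (alive,v1)
Op 3: N1 marks N3=dead -> (dead,v2)
Op 4: N1 marks N3=alive -> (alive,v3)
Op 5: gossip N2<->N0 -> N2.N0=(alive,v0) N2.N1=(alive,v0) N2.N2=(alive,v1) N2.N3=(alive,v0) | N0.N0=(alive,v0) N0.N1=(alive,v0) N0.N2=(alive,v1) N0.N3=(alive,v0)
Op 6: gossip N3<->N2 -> N3.N0=(alive,v0) N3.N1=(alive,v0) N3.N2=(alive,v1) N3.N3=(alive,v0) | N2.N0=(alive,v0) N2.N1=(alive,v0) N2.N2=(alive,v1) N2.N3=(alive,v0)
Op 7: gossip N2<->N0 -> N2.N0=(alive,v0) N2.N1=(alive,v0) N2.N2=(alive,v1) N2.N3=(alive,v0) | N0.N0=(alive,v0) N0.N1=(alive,v0) N0.N2=(alive,v1) N0.N3=(alive,v0)
Op 8: N3 marks N3=dead -> (dead,v1)
Op 9: gossip N0<->N3 -> N0.N0=(alive,v0) N0.N1=(alive,v0) N0.N2=(alive,v1) N0.N3=(dead,v1) | N3.N0=(alive,v0) N3.N1=(alive,v0) N3.N2=(alive,v1) N3.N3=(dead,v1)
Op 10: N3 marks N3=alive -> (alive,v2)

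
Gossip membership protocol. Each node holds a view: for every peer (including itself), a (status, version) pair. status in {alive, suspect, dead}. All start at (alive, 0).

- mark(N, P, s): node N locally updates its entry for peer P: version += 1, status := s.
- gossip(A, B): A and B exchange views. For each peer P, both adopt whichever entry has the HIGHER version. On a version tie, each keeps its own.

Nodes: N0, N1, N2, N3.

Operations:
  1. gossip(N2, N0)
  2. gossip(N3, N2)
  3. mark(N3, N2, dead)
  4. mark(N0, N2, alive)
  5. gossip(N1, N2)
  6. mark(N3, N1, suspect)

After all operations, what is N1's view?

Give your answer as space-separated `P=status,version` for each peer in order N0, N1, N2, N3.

Op 1: gossip N2<->N0 -> N2.N0=(alive,v0) N2.N1=(alive,v0) N2.N2=(alive,v0) N2.N3=(alive,v0) | N0.N0=(alive,v0) N0.N1=(alive,v0) N0.N2=(alive,v0) N0.N3=(alive,v0)
Op 2: gossip N3<->N2 -> N3.N0=(alive,v0) N3.N1=(alive,v0) N3.N2=(alive,v0) N3.N3=(alive,v0) | N2.N0=(alive,v0) N2.N1=(alive,v0) N2.N2=(alive,v0) N2.N3=(alive,v0)
Op 3: N3 marks N2=dead -> (dead,v1)
Op 4: N0 marks N2=alive -> (alive,v1)
Op 5: gossip N1<->N2 -> N1.N0=(alive,v0) N1.N1=(alive,v0) N1.N2=(alive,v0) N1.N3=(alive,v0) | N2.N0=(alive,v0) N2.N1=(alive,v0) N2.N2=(alive,v0) N2.N3=(alive,v0)
Op 6: N3 marks N1=suspect -> (suspect,v1)

Answer: N0=alive,0 N1=alive,0 N2=alive,0 N3=alive,0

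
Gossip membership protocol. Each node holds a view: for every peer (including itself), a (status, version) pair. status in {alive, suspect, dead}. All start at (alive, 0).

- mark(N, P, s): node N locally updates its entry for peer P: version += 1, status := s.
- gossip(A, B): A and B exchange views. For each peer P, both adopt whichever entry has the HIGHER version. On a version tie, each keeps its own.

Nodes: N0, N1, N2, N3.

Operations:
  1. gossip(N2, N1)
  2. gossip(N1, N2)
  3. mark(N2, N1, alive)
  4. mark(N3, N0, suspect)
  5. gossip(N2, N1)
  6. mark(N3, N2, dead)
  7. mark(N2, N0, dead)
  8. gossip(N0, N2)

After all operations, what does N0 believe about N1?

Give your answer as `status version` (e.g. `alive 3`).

Op 1: gossip N2<->N1 -> N2.N0=(alive,v0) N2.N1=(alive,v0) N2.N2=(alive,v0) N2.N3=(alive,v0) | N1.N0=(alive,v0) N1.N1=(alive,v0) N1.N2=(alive,v0) N1.N3=(alive,v0)
Op 2: gossip N1<->N2 -> N1.N0=(alive,v0) N1.N1=(alive,v0) N1.N2=(alive,v0) N1.N3=(alive,v0) | N2.N0=(alive,v0) N2.N1=(alive,v0) N2.N2=(alive,v0) N2.N3=(alive,v0)
Op 3: N2 marks N1=alive -> (alive,v1)
Op 4: N3 marks N0=suspect -> (suspect,v1)
Op 5: gossip N2<->N1 -> N2.N0=(alive,v0) N2.N1=(alive,v1) N2.N2=(alive,v0) N2.N3=(alive,v0) | N1.N0=(alive,v0) N1.N1=(alive,v1) N1.N2=(alive,v0) N1.N3=(alive,v0)
Op 6: N3 marks N2=dead -> (dead,v1)
Op 7: N2 marks N0=dead -> (dead,v1)
Op 8: gossip N0<->N2 -> N0.N0=(dead,v1) N0.N1=(alive,v1) N0.N2=(alive,v0) N0.N3=(alive,v0) | N2.N0=(dead,v1) N2.N1=(alive,v1) N2.N2=(alive,v0) N2.N3=(alive,v0)

Answer: alive 1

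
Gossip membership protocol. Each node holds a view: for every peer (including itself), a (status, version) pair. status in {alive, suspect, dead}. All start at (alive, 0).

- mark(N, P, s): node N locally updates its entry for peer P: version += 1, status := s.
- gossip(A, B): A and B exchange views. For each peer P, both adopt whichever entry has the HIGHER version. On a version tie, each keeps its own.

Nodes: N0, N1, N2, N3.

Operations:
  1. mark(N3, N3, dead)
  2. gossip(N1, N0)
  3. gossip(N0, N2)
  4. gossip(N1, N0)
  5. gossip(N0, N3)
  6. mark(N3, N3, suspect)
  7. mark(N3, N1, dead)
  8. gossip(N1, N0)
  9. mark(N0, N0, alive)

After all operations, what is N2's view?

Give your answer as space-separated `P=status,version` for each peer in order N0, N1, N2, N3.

Op 1: N3 marks N3=dead -> (dead,v1)
Op 2: gossip N1<->N0 -> N1.N0=(alive,v0) N1.N1=(alive,v0) N1.N2=(alive,v0) N1.N3=(alive,v0) | N0.N0=(alive,v0) N0.N1=(alive,v0) N0.N2=(alive,v0) N0.N3=(alive,v0)
Op 3: gossip N0<->N2 -> N0.N0=(alive,v0) N0.N1=(alive,v0) N0.N2=(alive,v0) N0.N3=(alive,v0) | N2.N0=(alive,v0) N2.N1=(alive,v0) N2.N2=(alive,v0) N2.N3=(alive,v0)
Op 4: gossip N1<->N0 -> N1.N0=(alive,v0) N1.N1=(alive,v0) N1.N2=(alive,v0) N1.N3=(alive,v0) | N0.N0=(alive,v0) N0.N1=(alive,v0) N0.N2=(alive,v0) N0.N3=(alive,v0)
Op 5: gossip N0<->N3 -> N0.N0=(alive,v0) N0.N1=(alive,v0) N0.N2=(alive,v0) N0.N3=(dead,v1) | N3.N0=(alive,v0) N3.N1=(alive,v0) N3.N2=(alive,v0) N3.N3=(dead,v1)
Op 6: N3 marks N3=suspect -> (suspect,v2)
Op 7: N3 marks N1=dead -> (dead,v1)
Op 8: gossip N1<->N0 -> N1.N0=(alive,v0) N1.N1=(alive,v0) N1.N2=(alive,v0) N1.N3=(dead,v1) | N0.N0=(alive,v0) N0.N1=(alive,v0) N0.N2=(alive,v0) N0.N3=(dead,v1)
Op 9: N0 marks N0=alive -> (alive,v1)

Answer: N0=alive,0 N1=alive,0 N2=alive,0 N3=alive,0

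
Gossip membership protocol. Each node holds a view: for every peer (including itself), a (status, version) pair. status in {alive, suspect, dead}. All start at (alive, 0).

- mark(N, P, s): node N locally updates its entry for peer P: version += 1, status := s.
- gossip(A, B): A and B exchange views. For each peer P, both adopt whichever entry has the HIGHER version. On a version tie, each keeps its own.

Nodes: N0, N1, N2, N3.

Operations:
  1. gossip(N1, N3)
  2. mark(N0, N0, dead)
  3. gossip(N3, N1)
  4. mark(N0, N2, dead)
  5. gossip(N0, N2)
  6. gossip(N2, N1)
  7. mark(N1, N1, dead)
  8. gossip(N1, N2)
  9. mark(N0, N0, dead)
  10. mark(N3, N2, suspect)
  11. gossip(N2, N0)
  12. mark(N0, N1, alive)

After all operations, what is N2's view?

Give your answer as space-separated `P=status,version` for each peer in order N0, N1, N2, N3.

Answer: N0=dead,2 N1=dead,1 N2=dead,1 N3=alive,0

Derivation:
Op 1: gossip N1<->N3 -> N1.N0=(alive,v0) N1.N1=(alive,v0) N1.N2=(alive,v0) N1.N3=(alive,v0) | N3.N0=(alive,v0) N3.N1=(alive,v0) N3.N2=(alive,v0) N3.N3=(alive,v0)
Op 2: N0 marks N0=dead -> (dead,v1)
Op 3: gossip N3<->N1 -> N3.N0=(alive,v0) N3.N1=(alive,v0) N3.N2=(alive,v0) N3.N3=(alive,v0) | N1.N0=(alive,v0) N1.N1=(alive,v0) N1.N2=(alive,v0) N1.N3=(alive,v0)
Op 4: N0 marks N2=dead -> (dead,v1)
Op 5: gossip N0<->N2 -> N0.N0=(dead,v1) N0.N1=(alive,v0) N0.N2=(dead,v1) N0.N3=(alive,v0) | N2.N0=(dead,v1) N2.N1=(alive,v0) N2.N2=(dead,v1) N2.N3=(alive,v0)
Op 6: gossip N2<->N1 -> N2.N0=(dead,v1) N2.N1=(alive,v0) N2.N2=(dead,v1) N2.N3=(alive,v0) | N1.N0=(dead,v1) N1.N1=(alive,v0) N1.N2=(dead,v1) N1.N3=(alive,v0)
Op 7: N1 marks N1=dead -> (dead,v1)
Op 8: gossip N1<->N2 -> N1.N0=(dead,v1) N1.N1=(dead,v1) N1.N2=(dead,v1) N1.N3=(alive,v0) | N2.N0=(dead,v1) N2.N1=(dead,v1) N2.N2=(dead,v1) N2.N3=(alive,v0)
Op 9: N0 marks N0=dead -> (dead,v2)
Op 10: N3 marks N2=suspect -> (suspect,v1)
Op 11: gossip N2<->N0 -> N2.N0=(dead,v2) N2.N1=(dead,v1) N2.N2=(dead,v1) N2.N3=(alive,v0) | N0.N0=(dead,v2) N0.N1=(dead,v1) N0.N2=(dead,v1) N0.N3=(alive,v0)
Op 12: N0 marks N1=alive -> (alive,v2)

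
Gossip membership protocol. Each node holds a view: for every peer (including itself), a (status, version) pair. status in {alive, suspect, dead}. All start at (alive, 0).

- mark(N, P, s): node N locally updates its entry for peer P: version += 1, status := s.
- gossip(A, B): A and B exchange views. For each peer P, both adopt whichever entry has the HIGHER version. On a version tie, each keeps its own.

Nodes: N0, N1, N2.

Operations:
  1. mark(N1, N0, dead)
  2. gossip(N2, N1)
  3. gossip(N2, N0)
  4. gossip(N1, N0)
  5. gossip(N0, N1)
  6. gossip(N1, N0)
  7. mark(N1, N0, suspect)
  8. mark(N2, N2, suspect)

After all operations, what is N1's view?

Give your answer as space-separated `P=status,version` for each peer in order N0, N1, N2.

Op 1: N1 marks N0=dead -> (dead,v1)
Op 2: gossip N2<->N1 -> N2.N0=(dead,v1) N2.N1=(alive,v0) N2.N2=(alive,v0) | N1.N0=(dead,v1) N1.N1=(alive,v0) N1.N2=(alive,v0)
Op 3: gossip N2<->N0 -> N2.N0=(dead,v1) N2.N1=(alive,v0) N2.N2=(alive,v0) | N0.N0=(dead,v1) N0.N1=(alive,v0) N0.N2=(alive,v0)
Op 4: gossip N1<->N0 -> N1.N0=(dead,v1) N1.N1=(alive,v0) N1.N2=(alive,v0) | N0.N0=(dead,v1) N0.N1=(alive,v0) N0.N2=(alive,v0)
Op 5: gossip N0<->N1 -> N0.N0=(dead,v1) N0.N1=(alive,v0) N0.N2=(alive,v0) | N1.N0=(dead,v1) N1.N1=(alive,v0) N1.N2=(alive,v0)
Op 6: gossip N1<->N0 -> N1.N0=(dead,v1) N1.N1=(alive,v0) N1.N2=(alive,v0) | N0.N0=(dead,v1) N0.N1=(alive,v0) N0.N2=(alive,v0)
Op 7: N1 marks N0=suspect -> (suspect,v2)
Op 8: N2 marks N2=suspect -> (suspect,v1)

Answer: N0=suspect,2 N1=alive,0 N2=alive,0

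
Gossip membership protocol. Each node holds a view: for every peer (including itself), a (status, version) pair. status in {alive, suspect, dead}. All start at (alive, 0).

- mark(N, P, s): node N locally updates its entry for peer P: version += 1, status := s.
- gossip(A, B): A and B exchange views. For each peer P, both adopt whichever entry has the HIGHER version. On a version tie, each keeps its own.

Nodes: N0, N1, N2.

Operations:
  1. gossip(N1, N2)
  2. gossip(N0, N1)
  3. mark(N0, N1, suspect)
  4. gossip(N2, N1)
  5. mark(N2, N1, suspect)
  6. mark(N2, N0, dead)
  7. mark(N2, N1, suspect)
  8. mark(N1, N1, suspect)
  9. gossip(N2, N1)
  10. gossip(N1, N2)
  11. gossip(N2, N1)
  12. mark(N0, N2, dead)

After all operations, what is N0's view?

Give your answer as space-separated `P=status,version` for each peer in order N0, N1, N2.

Op 1: gossip N1<->N2 -> N1.N0=(alive,v0) N1.N1=(alive,v0) N1.N2=(alive,v0) | N2.N0=(alive,v0) N2.N1=(alive,v0) N2.N2=(alive,v0)
Op 2: gossip N0<->N1 -> N0.N0=(alive,v0) N0.N1=(alive,v0) N0.N2=(alive,v0) | N1.N0=(alive,v0) N1.N1=(alive,v0) N1.N2=(alive,v0)
Op 3: N0 marks N1=suspect -> (suspect,v1)
Op 4: gossip N2<->N1 -> N2.N0=(alive,v0) N2.N1=(alive,v0) N2.N2=(alive,v0) | N1.N0=(alive,v0) N1.N1=(alive,v0) N1.N2=(alive,v0)
Op 5: N2 marks N1=suspect -> (suspect,v1)
Op 6: N2 marks N0=dead -> (dead,v1)
Op 7: N2 marks N1=suspect -> (suspect,v2)
Op 8: N1 marks N1=suspect -> (suspect,v1)
Op 9: gossip N2<->N1 -> N2.N0=(dead,v1) N2.N1=(suspect,v2) N2.N2=(alive,v0) | N1.N0=(dead,v1) N1.N1=(suspect,v2) N1.N2=(alive,v0)
Op 10: gossip N1<->N2 -> N1.N0=(dead,v1) N1.N1=(suspect,v2) N1.N2=(alive,v0) | N2.N0=(dead,v1) N2.N1=(suspect,v2) N2.N2=(alive,v0)
Op 11: gossip N2<->N1 -> N2.N0=(dead,v1) N2.N1=(suspect,v2) N2.N2=(alive,v0) | N1.N0=(dead,v1) N1.N1=(suspect,v2) N1.N2=(alive,v0)
Op 12: N0 marks N2=dead -> (dead,v1)

Answer: N0=alive,0 N1=suspect,1 N2=dead,1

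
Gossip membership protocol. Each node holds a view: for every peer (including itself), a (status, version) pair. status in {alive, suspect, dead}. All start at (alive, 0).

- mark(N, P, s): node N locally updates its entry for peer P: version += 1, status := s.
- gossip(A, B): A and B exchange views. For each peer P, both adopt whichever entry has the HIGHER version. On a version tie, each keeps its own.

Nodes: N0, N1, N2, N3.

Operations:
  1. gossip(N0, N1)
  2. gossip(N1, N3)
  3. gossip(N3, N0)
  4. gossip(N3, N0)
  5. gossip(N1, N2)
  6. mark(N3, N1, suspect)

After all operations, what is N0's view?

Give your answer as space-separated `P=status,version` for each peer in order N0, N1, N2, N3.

Answer: N0=alive,0 N1=alive,0 N2=alive,0 N3=alive,0

Derivation:
Op 1: gossip N0<->N1 -> N0.N0=(alive,v0) N0.N1=(alive,v0) N0.N2=(alive,v0) N0.N3=(alive,v0) | N1.N0=(alive,v0) N1.N1=(alive,v0) N1.N2=(alive,v0) N1.N3=(alive,v0)
Op 2: gossip N1<->N3 -> N1.N0=(alive,v0) N1.N1=(alive,v0) N1.N2=(alive,v0) N1.N3=(alive,v0) | N3.N0=(alive,v0) N3.N1=(alive,v0) N3.N2=(alive,v0) N3.N3=(alive,v0)
Op 3: gossip N3<->N0 -> N3.N0=(alive,v0) N3.N1=(alive,v0) N3.N2=(alive,v0) N3.N3=(alive,v0) | N0.N0=(alive,v0) N0.N1=(alive,v0) N0.N2=(alive,v0) N0.N3=(alive,v0)
Op 4: gossip N3<->N0 -> N3.N0=(alive,v0) N3.N1=(alive,v0) N3.N2=(alive,v0) N3.N3=(alive,v0) | N0.N0=(alive,v0) N0.N1=(alive,v0) N0.N2=(alive,v0) N0.N3=(alive,v0)
Op 5: gossip N1<->N2 -> N1.N0=(alive,v0) N1.N1=(alive,v0) N1.N2=(alive,v0) N1.N3=(alive,v0) | N2.N0=(alive,v0) N2.N1=(alive,v0) N2.N2=(alive,v0) N2.N3=(alive,v0)
Op 6: N3 marks N1=suspect -> (suspect,v1)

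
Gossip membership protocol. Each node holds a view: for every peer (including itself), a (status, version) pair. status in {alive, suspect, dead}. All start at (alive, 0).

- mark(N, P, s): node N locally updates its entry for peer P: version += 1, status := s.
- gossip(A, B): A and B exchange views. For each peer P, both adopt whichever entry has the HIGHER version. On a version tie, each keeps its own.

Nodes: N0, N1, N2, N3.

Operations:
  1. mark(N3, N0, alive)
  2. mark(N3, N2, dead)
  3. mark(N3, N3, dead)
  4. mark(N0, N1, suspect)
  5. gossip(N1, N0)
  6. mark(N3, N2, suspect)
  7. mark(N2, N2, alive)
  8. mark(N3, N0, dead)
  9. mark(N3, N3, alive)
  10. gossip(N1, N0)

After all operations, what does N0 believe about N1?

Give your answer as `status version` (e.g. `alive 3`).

Answer: suspect 1

Derivation:
Op 1: N3 marks N0=alive -> (alive,v1)
Op 2: N3 marks N2=dead -> (dead,v1)
Op 3: N3 marks N3=dead -> (dead,v1)
Op 4: N0 marks N1=suspect -> (suspect,v1)
Op 5: gossip N1<->N0 -> N1.N0=(alive,v0) N1.N1=(suspect,v1) N1.N2=(alive,v0) N1.N3=(alive,v0) | N0.N0=(alive,v0) N0.N1=(suspect,v1) N0.N2=(alive,v0) N0.N3=(alive,v0)
Op 6: N3 marks N2=suspect -> (suspect,v2)
Op 7: N2 marks N2=alive -> (alive,v1)
Op 8: N3 marks N0=dead -> (dead,v2)
Op 9: N3 marks N3=alive -> (alive,v2)
Op 10: gossip N1<->N0 -> N1.N0=(alive,v0) N1.N1=(suspect,v1) N1.N2=(alive,v0) N1.N3=(alive,v0) | N0.N0=(alive,v0) N0.N1=(suspect,v1) N0.N2=(alive,v0) N0.N3=(alive,v0)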